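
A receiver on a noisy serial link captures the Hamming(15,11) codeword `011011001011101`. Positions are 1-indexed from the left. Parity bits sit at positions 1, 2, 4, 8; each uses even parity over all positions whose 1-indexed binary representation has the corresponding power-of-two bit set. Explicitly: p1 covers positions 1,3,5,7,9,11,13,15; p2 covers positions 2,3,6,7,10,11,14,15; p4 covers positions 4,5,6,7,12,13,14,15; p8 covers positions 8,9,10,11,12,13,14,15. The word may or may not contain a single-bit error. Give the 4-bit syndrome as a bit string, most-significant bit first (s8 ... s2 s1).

s1: b1⊕b3⊕b5⊕b7⊕b9⊕b11⊕b13⊕b15 = 0⊕1⊕1⊕0⊕1⊕1⊕1⊕1 = 0
s2: b2⊕b3⊕b6⊕b7⊕b10⊕b11⊕b14⊕b15 = 1⊕1⊕1⊕0⊕0⊕1⊕0⊕1 = 1
s4: b4⊕b5⊕b6⊕b7⊕b12⊕b13⊕b14⊕b15 = 0⊕1⊕1⊕0⊕1⊕1⊕0⊕1 = 1
s8: b8⊕b9⊕b10⊕b11⊕b12⊕b13⊕b14⊕b15 = 0⊕1⊕0⊕1⊕1⊕1⊕0⊕1 = 1
Syndrome (s8...s1) = 1110 → position 14.

1110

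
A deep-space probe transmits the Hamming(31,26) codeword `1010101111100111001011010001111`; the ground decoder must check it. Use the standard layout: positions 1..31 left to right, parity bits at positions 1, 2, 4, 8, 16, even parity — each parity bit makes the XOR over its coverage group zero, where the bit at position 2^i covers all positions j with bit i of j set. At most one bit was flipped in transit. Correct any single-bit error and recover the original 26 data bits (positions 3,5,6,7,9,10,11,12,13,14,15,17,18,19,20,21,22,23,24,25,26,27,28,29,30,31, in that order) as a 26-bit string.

s1: b1⊕b3⊕b5⊕b7⊕b9⊕b11⊕b13⊕b15⊕b17⊕b19⊕b21⊕b23⊕b25⊕b27⊕b29⊕b31 = 1⊕1⊕1⊕1⊕1⊕1⊕0⊕1⊕0⊕1⊕1⊕0⊕0⊕0⊕1⊕1 = 1
s2: b2⊕b3⊕b6⊕b7⊕b10⊕b11⊕b14⊕b15⊕b18⊕b19⊕b22⊕b23⊕b26⊕b27⊕b30⊕b31 = 0⊕1⊕0⊕1⊕1⊕1⊕1⊕1⊕0⊕1⊕1⊕0⊕0⊕0⊕1⊕1 = 0
s4: b4⊕b5⊕b6⊕b7⊕b12⊕b13⊕b14⊕b15⊕b20⊕b21⊕b22⊕b23⊕b28⊕b29⊕b30⊕b31 = 0⊕1⊕0⊕1⊕0⊕0⊕1⊕1⊕0⊕1⊕1⊕0⊕1⊕1⊕1⊕1 = 0
s8: b8⊕b9⊕b10⊕b11⊕b12⊕b13⊕b14⊕b15⊕b24⊕b25⊕b26⊕b27⊕b28⊕b29⊕b30⊕b31 = 1⊕1⊕1⊕1⊕0⊕0⊕1⊕1⊕1⊕0⊕0⊕0⊕1⊕1⊕1⊕1 = 1
s16: b16⊕b17⊕b18⊕b19⊕b20⊕b21⊕b22⊕b23⊕b24⊕b25⊕b26⊕b27⊕b28⊕b29⊕b30⊕b31 = 1⊕0⊕0⊕1⊕0⊕1⊕1⊕0⊕1⊕0⊕0⊕0⊕1⊕1⊕1⊕1 = 1
Syndrome (s16...s1) = 11001 → position 25.
Flip bit 25: corrected codeword = 1010101111100111001011011001111
Data bits at positions 3,5,6,7,9,10,11,12,13,14,15,17,18,19,20,21,22,23,24,25,26,27,28,29,30,31: 11011110011001011011001111

11011110011001011011001111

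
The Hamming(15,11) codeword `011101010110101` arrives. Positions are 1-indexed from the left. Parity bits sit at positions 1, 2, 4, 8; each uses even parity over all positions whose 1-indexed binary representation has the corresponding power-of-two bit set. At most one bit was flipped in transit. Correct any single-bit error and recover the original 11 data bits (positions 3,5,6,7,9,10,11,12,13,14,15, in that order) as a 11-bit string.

10100110101

s1: b1⊕b3⊕b5⊕b7⊕b9⊕b11⊕b13⊕b15 = 0⊕1⊕0⊕0⊕0⊕1⊕1⊕1 = 0
s2: b2⊕b3⊕b6⊕b7⊕b10⊕b11⊕b14⊕b15 = 1⊕1⊕1⊕0⊕1⊕1⊕0⊕1 = 0
s4: b4⊕b5⊕b6⊕b7⊕b12⊕b13⊕b14⊕b15 = 1⊕0⊕1⊕0⊕0⊕1⊕0⊕1 = 0
s8: b8⊕b9⊕b10⊕b11⊕b12⊕b13⊕b14⊕b15 = 1⊕0⊕1⊕1⊕0⊕1⊕0⊕1 = 1
Syndrome (s8...s1) = 1000 → position 8.
Flip bit 8: corrected codeword = 011101000110101
Data bits at positions 3,5,6,7,9,10,11,12,13,14,15: 10100110101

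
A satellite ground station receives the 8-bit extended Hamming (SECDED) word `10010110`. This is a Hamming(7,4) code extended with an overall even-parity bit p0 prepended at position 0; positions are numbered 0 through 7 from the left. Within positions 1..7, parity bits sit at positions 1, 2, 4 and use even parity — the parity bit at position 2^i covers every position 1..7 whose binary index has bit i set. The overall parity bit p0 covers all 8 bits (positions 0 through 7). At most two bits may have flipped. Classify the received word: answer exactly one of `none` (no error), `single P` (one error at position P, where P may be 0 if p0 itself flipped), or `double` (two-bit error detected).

none

s1: b1⊕b3⊕b5⊕b7 = 0⊕1⊕1⊕0 = 0
s2: b2⊕b3⊕b6⊕b7 = 0⊕1⊕1⊕0 = 0
s4: b4⊕b5⊕b6⊕b7 = 0⊕1⊕1⊕0 = 0
Syndrome (s4...s1) = 000 → position 0 (no error).
Overall parity (XOR of all 8 bits, including p0): 1⊕0⊕0⊕1⊕0⊕1⊕1⊕0 = 0
Overall=0, syndrome position=0 → no error.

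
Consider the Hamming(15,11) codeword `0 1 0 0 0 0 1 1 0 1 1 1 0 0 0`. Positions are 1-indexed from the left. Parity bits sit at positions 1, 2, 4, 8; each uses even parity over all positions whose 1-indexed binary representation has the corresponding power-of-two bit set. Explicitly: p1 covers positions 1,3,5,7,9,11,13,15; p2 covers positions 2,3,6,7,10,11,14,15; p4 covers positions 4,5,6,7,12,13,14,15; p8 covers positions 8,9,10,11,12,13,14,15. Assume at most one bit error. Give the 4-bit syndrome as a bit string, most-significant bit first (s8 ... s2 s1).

0000

s1: b1⊕b3⊕b5⊕b7⊕b9⊕b11⊕b13⊕b15 = 0⊕0⊕0⊕1⊕0⊕1⊕0⊕0 = 0
s2: b2⊕b3⊕b6⊕b7⊕b10⊕b11⊕b14⊕b15 = 1⊕0⊕0⊕1⊕1⊕1⊕0⊕0 = 0
s4: b4⊕b5⊕b6⊕b7⊕b12⊕b13⊕b14⊕b15 = 0⊕0⊕0⊕1⊕1⊕0⊕0⊕0 = 0
s8: b8⊕b9⊕b10⊕b11⊕b12⊕b13⊕b14⊕b15 = 1⊕0⊕1⊕1⊕1⊕0⊕0⊕0 = 0
Syndrome (s8...s1) = 0000 → position 0 (no error).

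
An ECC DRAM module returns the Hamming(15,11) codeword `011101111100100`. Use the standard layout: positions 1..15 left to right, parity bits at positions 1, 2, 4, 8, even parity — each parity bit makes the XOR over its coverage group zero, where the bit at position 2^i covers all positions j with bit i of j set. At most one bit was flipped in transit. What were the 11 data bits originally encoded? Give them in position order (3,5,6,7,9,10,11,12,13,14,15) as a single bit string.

s1: b1⊕b3⊕b5⊕b7⊕b9⊕b11⊕b13⊕b15 = 0⊕1⊕0⊕1⊕1⊕0⊕1⊕0 = 0
s2: b2⊕b3⊕b6⊕b7⊕b10⊕b11⊕b14⊕b15 = 1⊕1⊕1⊕1⊕1⊕0⊕0⊕0 = 1
s4: b4⊕b5⊕b6⊕b7⊕b12⊕b13⊕b14⊕b15 = 1⊕0⊕1⊕1⊕0⊕1⊕0⊕0 = 0
s8: b8⊕b9⊕b10⊕b11⊕b12⊕b13⊕b14⊕b15 = 1⊕1⊕1⊕0⊕0⊕1⊕0⊕0 = 0
Syndrome (s8...s1) = 0010 → position 2.
Flip bit 2: corrected codeword = 001101111100100
Data bits at positions 3,5,6,7,9,10,11,12,13,14,15: 10111100100

10111100100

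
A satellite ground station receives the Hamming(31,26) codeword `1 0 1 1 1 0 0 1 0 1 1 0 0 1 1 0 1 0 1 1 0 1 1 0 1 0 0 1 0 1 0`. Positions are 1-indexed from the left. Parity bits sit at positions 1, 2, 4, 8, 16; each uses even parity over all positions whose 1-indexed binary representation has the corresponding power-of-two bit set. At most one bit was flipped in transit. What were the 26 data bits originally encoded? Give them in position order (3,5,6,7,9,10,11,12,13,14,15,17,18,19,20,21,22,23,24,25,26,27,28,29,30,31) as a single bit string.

11010110011101101101001010

s1: b1⊕b3⊕b5⊕b7⊕b9⊕b11⊕b13⊕b15⊕b17⊕b19⊕b21⊕b23⊕b25⊕b27⊕b29⊕b31 = 1⊕1⊕1⊕0⊕0⊕1⊕0⊕1⊕1⊕1⊕0⊕1⊕1⊕0⊕0⊕0 = 1
s2: b2⊕b3⊕b6⊕b7⊕b10⊕b11⊕b14⊕b15⊕b18⊕b19⊕b22⊕b23⊕b26⊕b27⊕b30⊕b31 = 0⊕1⊕0⊕0⊕1⊕1⊕1⊕1⊕0⊕1⊕1⊕1⊕0⊕0⊕1⊕0 = 1
s4: b4⊕b5⊕b6⊕b7⊕b12⊕b13⊕b14⊕b15⊕b20⊕b21⊕b22⊕b23⊕b28⊕b29⊕b30⊕b31 = 1⊕1⊕0⊕0⊕0⊕0⊕1⊕1⊕1⊕0⊕1⊕1⊕1⊕0⊕1⊕0 = 1
s8: b8⊕b9⊕b10⊕b11⊕b12⊕b13⊕b14⊕b15⊕b24⊕b25⊕b26⊕b27⊕b28⊕b29⊕b30⊕b31 = 1⊕0⊕1⊕1⊕0⊕0⊕1⊕1⊕0⊕1⊕0⊕0⊕1⊕0⊕1⊕0 = 0
s16: b16⊕b17⊕b18⊕b19⊕b20⊕b21⊕b22⊕b23⊕b24⊕b25⊕b26⊕b27⊕b28⊕b29⊕b30⊕b31 = 0⊕1⊕0⊕1⊕1⊕0⊕1⊕1⊕0⊕1⊕0⊕0⊕1⊕0⊕1⊕0 = 0
Syndrome (s16...s1) = 00111 → position 7.
Flip bit 7: corrected codeword = 1011101101100110101101101001010
Data bits at positions 3,5,6,7,9,10,11,12,13,14,15,17,18,19,20,21,22,23,24,25,26,27,28,29,30,31: 11010110011101101101001010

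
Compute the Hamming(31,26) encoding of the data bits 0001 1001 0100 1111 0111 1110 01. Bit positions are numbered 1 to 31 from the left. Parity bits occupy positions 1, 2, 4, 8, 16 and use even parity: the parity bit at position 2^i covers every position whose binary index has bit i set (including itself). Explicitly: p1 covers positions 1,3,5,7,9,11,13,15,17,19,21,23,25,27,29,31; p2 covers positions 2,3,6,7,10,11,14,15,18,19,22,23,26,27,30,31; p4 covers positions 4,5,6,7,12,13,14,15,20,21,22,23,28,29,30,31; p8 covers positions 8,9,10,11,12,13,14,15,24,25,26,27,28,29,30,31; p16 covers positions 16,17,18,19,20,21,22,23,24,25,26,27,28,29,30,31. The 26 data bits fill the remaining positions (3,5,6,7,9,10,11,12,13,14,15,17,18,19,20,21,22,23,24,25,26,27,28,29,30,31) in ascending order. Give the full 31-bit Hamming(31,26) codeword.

0000001110010101011110111111001

Place data bits at non-power-of-two positions: b3=0, b5=0, b6=0, b7=1, b9=1, b10=0, b11=0, b12=1, b13=0, b14=1, b15=0, b17=0, b18=1, b19=1, b20=1, b21=1, b22=0, b23=1, b24=1, b25=1, b26=1, b27=1, b28=1, b29=0, b30=0, b31=1.
p1 = XOR of data positions {3,5,7,9,11,13,15,17,19,21,23,25,27,29,31} = 0⊕0⊕1⊕1⊕0⊕0⊕0⊕0⊕1⊕1⊕1⊕1⊕1⊕0⊕1 = 0
p2 = XOR of data positions {3,6,7,10,11,14,15,18,19,22,23,26,27,30,31} = 0⊕0⊕1⊕0⊕0⊕1⊕0⊕1⊕1⊕0⊕1⊕1⊕1⊕0⊕1 = 0
p4 = XOR of data positions {5,6,7,12,13,14,15,20,21,22,23,28,29,30,31} = 0⊕0⊕1⊕1⊕0⊕1⊕0⊕1⊕1⊕0⊕1⊕1⊕0⊕0⊕1 = 0
p8 = XOR of data positions {9,10,11,12,13,14,15,24,25,26,27,28,29,30,31} = 1⊕0⊕0⊕1⊕0⊕1⊕0⊕1⊕1⊕1⊕1⊕1⊕0⊕0⊕1 = 1
p16 = XOR of data positions {17,18,19,20,21,22,23,24,25,26,27,28,29,30,31} = 0⊕1⊕1⊕1⊕1⊕0⊕1⊕1⊕1⊕1⊕1⊕1⊕0⊕0⊕1 = 1
Codeword b1..b31 = 0000001110010101011110111111001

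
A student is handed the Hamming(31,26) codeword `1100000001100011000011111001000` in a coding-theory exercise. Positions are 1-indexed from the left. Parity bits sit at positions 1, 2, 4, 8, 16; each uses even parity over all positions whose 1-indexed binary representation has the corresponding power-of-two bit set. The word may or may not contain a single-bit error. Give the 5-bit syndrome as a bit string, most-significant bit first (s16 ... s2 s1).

s1: b1⊕b3⊕b5⊕b7⊕b9⊕b11⊕b13⊕b15⊕b17⊕b19⊕b21⊕b23⊕b25⊕b27⊕b29⊕b31 = 1⊕0⊕0⊕0⊕0⊕1⊕0⊕1⊕0⊕0⊕1⊕1⊕1⊕0⊕0⊕0 = 0
s2: b2⊕b3⊕b6⊕b7⊕b10⊕b11⊕b14⊕b15⊕b18⊕b19⊕b22⊕b23⊕b26⊕b27⊕b30⊕b31 = 1⊕0⊕0⊕0⊕1⊕1⊕0⊕1⊕0⊕0⊕1⊕1⊕0⊕0⊕0⊕0 = 0
s4: b4⊕b5⊕b6⊕b7⊕b12⊕b13⊕b14⊕b15⊕b20⊕b21⊕b22⊕b23⊕b28⊕b29⊕b30⊕b31 = 0⊕0⊕0⊕0⊕0⊕0⊕0⊕1⊕0⊕1⊕1⊕1⊕1⊕0⊕0⊕0 = 1
s8: b8⊕b9⊕b10⊕b11⊕b12⊕b13⊕b14⊕b15⊕b24⊕b25⊕b26⊕b27⊕b28⊕b29⊕b30⊕b31 = 0⊕0⊕1⊕1⊕0⊕0⊕0⊕1⊕1⊕1⊕0⊕0⊕1⊕0⊕0⊕0 = 0
s16: b16⊕b17⊕b18⊕b19⊕b20⊕b21⊕b22⊕b23⊕b24⊕b25⊕b26⊕b27⊕b28⊕b29⊕b30⊕b31 = 1⊕0⊕0⊕0⊕0⊕1⊕1⊕1⊕1⊕1⊕0⊕0⊕1⊕0⊕0⊕0 = 1
Syndrome (s16...s1) = 10100 → position 20.

10100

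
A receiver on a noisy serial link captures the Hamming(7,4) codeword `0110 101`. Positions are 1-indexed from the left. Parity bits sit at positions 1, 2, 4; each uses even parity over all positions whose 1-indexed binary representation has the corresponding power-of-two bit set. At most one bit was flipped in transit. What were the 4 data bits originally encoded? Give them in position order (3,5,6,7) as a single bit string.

0101

s1: b1⊕b3⊕b5⊕b7 = 0⊕1⊕1⊕1 = 1
s2: b2⊕b3⊕b6⊕b7 = 1⊕1⊕0⊕1 = 1
s4: b4⊕b5⊕b6⊕b7 = 0⊕1⊕0⊕1 = 0
Syndrome (s4...s1) = 011 → position 3.
Flip bit 3: corrected codeword = 0100101
Data bits at positions 3,5,6,7: 0101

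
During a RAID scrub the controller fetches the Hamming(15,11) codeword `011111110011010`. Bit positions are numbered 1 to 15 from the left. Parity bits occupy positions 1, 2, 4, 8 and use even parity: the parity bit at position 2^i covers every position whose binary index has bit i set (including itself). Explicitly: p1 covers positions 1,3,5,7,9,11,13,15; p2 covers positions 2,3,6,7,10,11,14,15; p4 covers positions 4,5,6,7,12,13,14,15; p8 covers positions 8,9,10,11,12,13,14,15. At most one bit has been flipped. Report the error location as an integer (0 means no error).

s1: b1⊕b3⊕b5⊕b7⊕b9⊕b11⊕b13⊕b15 = 0⊕1⊕1⊕1⊕0⊕1⊕0⊕0 = 0
s2: b2⊕b3⊕b6⊕b7⊕b10⊕b11⊕b14⊕b15 = 1⊕1⊕1⊕1⊕0⊕1⊕1⊕0 = 0
s4: b4⊕b5⊕b6⊕b7⊕b12⊕b13⊕b14⊕b15 = 1⊕1⊕1⊕1⊕1⊕0⊕1⊕0 = 0
s8: b8⊕b9⊕b10⊕b11⊕b12⊕b13⊕b14⊕b15 = 1⊕0⊕0⊕1⊕1⊕0⊕1⊕0 = 0
Syndrome (s8...s1) = 0000 → position 0 (no error).

0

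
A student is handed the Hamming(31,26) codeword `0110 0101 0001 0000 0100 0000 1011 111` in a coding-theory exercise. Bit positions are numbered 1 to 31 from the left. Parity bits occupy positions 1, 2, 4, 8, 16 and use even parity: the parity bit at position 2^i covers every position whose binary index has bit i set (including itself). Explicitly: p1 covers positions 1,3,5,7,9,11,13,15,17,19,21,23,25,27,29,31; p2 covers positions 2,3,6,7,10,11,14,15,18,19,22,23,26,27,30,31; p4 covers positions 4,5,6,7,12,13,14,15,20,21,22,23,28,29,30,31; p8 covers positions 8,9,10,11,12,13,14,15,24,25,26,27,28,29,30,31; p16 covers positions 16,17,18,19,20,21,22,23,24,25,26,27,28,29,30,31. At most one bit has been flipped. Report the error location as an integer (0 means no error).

s1: b1⊕b3⊕b5⊕b7⊕b9⊕b11⊕b13⊕b15⊕b17⊕b19⊕b21⊕b23⊕b25⊕b27⊕b29⊕b31 = 0⊕1⊕0⊕0⊕0⊕0⊕0⊕0⊕0⊕0⊕0⊕0⊕1⊕1⊕1⊕1 = 1
s2: b2⊕b3⊕b6⊕b7⊕b10⊕b11⊕b14⊕b15⊕b18⊕b19⊕b22⊕b23⊕b26⊕b27⊕b30⊕b31 = 1⊕1⊕1⊕0⊕0⊕0⊕0⊕0⊕1⊕0⊕0⊕0⊕0⊕1⊕1⊕1 = 1
s4: b4⊕b5⊕b6⊕b7⊕b12⊕b13⊕b14⊕b15⊕b20⊕b21⊕b22⊕b23⊕b28⊕b29⊕b30⊕b31 = 0⊕0⊕1⊕0⊕1⊕0⊕0⊕0⊕0⊕0⊕0⊕0⊕1⊕1⊕1⊕1 = 0
s8: b8⊕b9⊕b10⊕b11⊕b12⊕b13⊕b14⊕b15⊕b24⊕b25⊕b26⊕b27⊕b28⊕b29⊕b30⊕b31 = 1⊕0⊕0⊕0⊕1⊕0⊕0⊕0⊕0⊕1⊕0⊕1⊕1⊕1⊕1⊕1 = 0
s16: b16⊕b17⊕b18⊕b19⊕b20⊕b21⊕b22⊕b23⊕b24⊕b25⊕b26⊕b27⊕b28⊕b29⊕b30⊕b31 = 0⊕0⊕1⊕0⊕0⊕0⊕0⊕0⊕0⊕1⊕0⊕1⊕1⊕1⊕1⊕1 = 1
Syndrome (s16...s1) = 10011 → position 19.

19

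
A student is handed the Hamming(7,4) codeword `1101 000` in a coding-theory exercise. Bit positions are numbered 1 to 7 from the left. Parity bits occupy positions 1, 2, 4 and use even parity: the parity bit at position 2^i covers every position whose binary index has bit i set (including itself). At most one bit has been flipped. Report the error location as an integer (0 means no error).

s1: b1⊕b3⊕b5⊕b7 = 1⊕0⊕0⊕0 = 1
s2: b2⊕b3⊕b6⊕b7 = 1⊕0⊕0⊕0 = 1
s4: b4⊕b5⊕b6⊕b7 = 1⊕0⊕0⊕0 = 1
Syndrome (s4...s1) = 111 → position 7.

7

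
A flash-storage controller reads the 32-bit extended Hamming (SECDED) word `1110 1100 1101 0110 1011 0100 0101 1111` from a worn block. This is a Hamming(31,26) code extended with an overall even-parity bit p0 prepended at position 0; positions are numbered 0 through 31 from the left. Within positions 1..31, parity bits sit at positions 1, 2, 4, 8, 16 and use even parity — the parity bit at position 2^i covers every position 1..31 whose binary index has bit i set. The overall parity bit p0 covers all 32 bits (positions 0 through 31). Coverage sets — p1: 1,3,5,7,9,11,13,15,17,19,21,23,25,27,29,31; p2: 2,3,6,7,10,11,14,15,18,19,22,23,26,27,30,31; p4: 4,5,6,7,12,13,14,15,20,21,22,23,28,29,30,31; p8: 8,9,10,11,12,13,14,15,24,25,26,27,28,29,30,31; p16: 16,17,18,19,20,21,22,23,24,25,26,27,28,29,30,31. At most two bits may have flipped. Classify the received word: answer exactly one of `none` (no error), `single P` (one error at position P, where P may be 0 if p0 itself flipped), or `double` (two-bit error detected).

s1: b1⊕b3⊕b5⊕b7⊕b9⊕b11⊕b13⊕b15⊕b17⊕b19⊕b21⊕b23⊕b25⊕b27⊕b29⊕b31 = 1⊕0⊕1⊕0⊕1⊕1⊕1⊕0⊕0⊕1⊕1⊕0⊕1⊕1⊕1⊕1 = 1
s2: b2⊕b3⊕b6⊕b7⊕b10⊕b11⊕b14⊕b15⊕b18⊕b19⊕b22⊕b23⊕b26⊕b27⊕b30⊕b31 = 1⊕0⊕0⊕0⊕0⊕1⊕1⊕0⊕1⊕1⊕0⊕0⊕0⊕1⊕1⊕1 = 0
s4: b4⊕b5⊕b6⊕b7⊕b12⊕b13⊕b14⊕b15⊕b20⊕b21⊕b22⊕b23⊕b28⊕b29⊕b30⊕b31 = 1⊕1⊕0⊕0⊕0⊕1⊕1⊕0⊕0⊕1⊕0⊕0⊕1⊕1⊕1⊕1 = 1
s8: b8⊕b9⊕b10⊕b11⊕b12⊕b13⊕b14⊕b15⊕b24⊕b25⊕b26⊕b27⊕b28⊕b29⊕b30⊕b31 = 1⊕1⊕0⊕1⊕0⊕1⊕1⊕0⊕0⊕1⊕0⊕1⊕1⊕1⊕1⊕1 = 1
s16: b16⊕b17⊕b18⊕b19⊕b20⊕b21⊕b22⊕b23⊕b24⊕b25⊕b26⊕b27⊕b28⊕b29⊕b30⊕b31 = 1⊕0⊕1⊕1⊕0⊕1⊕0⊕0⊕0⊕1⊕0⊕1⊕1⊕1⊕1⊕1 = 0
Syndrome (s16...s1) = 01101 → position 13.
Overall parity (XOR of all 32 bits, including p0): 1⊕1⊕1⊕0⊕1⊕1⊕0⊕0⊕1⊕1⊕0⊕1⊕0⊕1⊕1⊕0⊕1⊕0⊕1⊕1⊕0⊕1⊕0⊕0⊕0⊕1⊕0⊕1⊕1⊕1⊕1⊕1 = 0
Overall=0, syndrome position=13 → double-bit error detected (uncorrectable).

double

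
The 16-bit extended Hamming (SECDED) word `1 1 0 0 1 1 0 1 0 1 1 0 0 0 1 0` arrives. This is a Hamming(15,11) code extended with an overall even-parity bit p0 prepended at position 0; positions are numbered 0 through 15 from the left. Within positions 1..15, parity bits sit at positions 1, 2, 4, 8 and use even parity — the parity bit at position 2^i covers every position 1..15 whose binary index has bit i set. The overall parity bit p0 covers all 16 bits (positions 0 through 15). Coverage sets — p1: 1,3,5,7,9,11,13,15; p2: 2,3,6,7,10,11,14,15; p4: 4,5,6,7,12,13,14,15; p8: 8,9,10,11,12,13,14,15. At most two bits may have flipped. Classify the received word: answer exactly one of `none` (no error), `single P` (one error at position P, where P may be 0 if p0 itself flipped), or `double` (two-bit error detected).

s1: b1⊕b3⊕b5⊕b7⊕b9⊕b11⊕b13⊕b15 = 1⊕0⊕1⊕1⊕1⊕0⊕0⊕0 = 0
s2: b2⊕b3⊕b6⊕b7⊕b10⊕b11⊕b14⊕b15 = 0⊕0⊕0⊕1⊕1⊕0⊕1⊕0 = 1
s4: b4⊕b5⊕b6⊕b7⊕b12⊕b13⊕b14⊕b15 = 1⊕1⊕0⊕1⊕0⊕0⊕1⊕0 = 0
s8: b8⊕b9⊕b10⊕b11⊕b12⊕b13⊕b14⊕b15 = 0⊕1⊕1⊕0⊕0⊕0⊕1⊕0 = 1
Syndrome (s8...s1) = 1010 → position 10.
Overall parity (XOR of all 16 bits, including p0): 1⊕1⊕0⊕0⊕1⊕1⊕0⊕1⊕0⊕1⊕1⊕0⊕0⊕0⊕1⊕0 = 0
Overall=0, syndrome position=10 → double-bit error detected (uncorrectable).

double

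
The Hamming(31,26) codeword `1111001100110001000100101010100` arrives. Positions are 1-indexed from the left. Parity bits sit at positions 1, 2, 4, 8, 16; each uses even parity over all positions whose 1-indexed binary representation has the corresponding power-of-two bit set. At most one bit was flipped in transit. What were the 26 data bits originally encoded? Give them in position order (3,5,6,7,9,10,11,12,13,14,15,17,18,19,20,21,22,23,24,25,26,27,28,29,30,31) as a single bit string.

10010011000000100101010100

s1: b1⊕b3⊕b5⊕b7⊕b9⊕b11⊕b13⊕b15⊕b17⊕b19⊕b21⊕b23⊕b25⊕b27⊕b29⊕b31 = 1⊕1⊕0⊕1⊕0⊕1⊕0⊕0⊕0⊕0⊕0⊕1⊕1⊕1⊕1⊕0 = 0
s2: b2⊕b3⊕b6⊕b7⊕b10⊕b11⊕b14⊕b15⊕b18⊕b19⊕b22⊕b23⊕b26⊕b27⊕b30⊕b31 = 1⊕1⊕0⊕1⊕0⊕1⊕0⊕0⊕0⊕0⊕0⊕1⊕0⊕1⊕0⊕0 = 0
s4: b4⊕b5⊕b6⊕b7⊕b12⊕b13⊕b14⊕b15⊕b20⊕b21⊕b22⊕b23⊕b28⊕b29⊕b30⊕b31 = 1⊕0⊕0⊕1⊕1⊕0⊕0⊕0⊕1⊕0⊕0⊕1⊕0⊕1⊕0⊕0 = 0
s8: b8⊕b9⊕b10⊕b11⊕b12⊕b13⊕b14⊕b15⊕b24⊕b25⊕b26⊕b27⊕b28⊕b29⊕b30⊕b31 = 1⊕0⊕0⊕1⊕1⊕0⊕0⊕0⊕0⊕1⊕0⊕1⊕0⊕1⊕0⊕0 = 0
s16: b16⊕b17⊕b18⊕b19⊕b20⊕b21⊕b22⊕b23⊕b24⊕b25⊕b26⊕b27⊕b28⊕b29⊕b30⊕b31 = 1⊕0⊕0⊕0⊕1⊕0⊕0⊕1⊕0⊕1⊕0⊕1⊕0⊕1⊕0⊕0 = 0
Syndrome (s16...s1) = 00000 → position 0 (no error).
No correction needed.
Data bits at positions 3,5,6,7,9,10,11,12,13,14,15,17,18,19,20,21,22,23,24,25,26,27,28,29,30,31: 10010011000000100101010100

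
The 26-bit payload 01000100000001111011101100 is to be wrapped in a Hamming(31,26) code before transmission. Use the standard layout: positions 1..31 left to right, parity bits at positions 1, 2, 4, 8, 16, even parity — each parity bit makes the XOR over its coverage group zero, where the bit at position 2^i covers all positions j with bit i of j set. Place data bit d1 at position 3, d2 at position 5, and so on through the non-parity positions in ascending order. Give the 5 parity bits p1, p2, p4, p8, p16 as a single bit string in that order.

10001

Place data bits at non-power-of-two positions: b3=0, b5=1, b6=0, b7=0, b9=0, b10=1, b11=0, b12=0, b13=0, b14=0, b15=0, b17=0, b18=0, b19=1, b20=1, b21=1, b22=1, b23=0, b24=1, b25=1, b26=1, b27=0, b28=1, b29=1, b30=0, b31=0.
p1 = XOR of data positions {3,5,7,9,11,13,15,17,19,21,23,25,27,29,31} = 0⊕1⊕0⊕0⊕0⊕0⊕0⊕0⊕1⊕1⊕0⊕1⊕0⊕1⊕0 = 1
p2 = XOR of data positions {3,6,7,10,11,14,15,18,19,22,23,26,27,30,31} = 0⊕0⊕0⊕1⊕0⊕0⊕0⊕0⊕1⊕1⊕0⊕1⊕0⊕0⊕0 = 0
p4 = XOR of data positions {5,6,7,12,13,14,15,20,21,22,23,28,29,30,31} = 1⊕0⊕0⊕0⊕0⊕0⊕0⊕1⊕1⊕1⊕0⊕1⊕1⊕0⊕0 = 0
p8 = XOR of data positions {9,10,11,12,13,14,15,24,25,26,27,28,29,30,31} = 0⊕1⊕0⊕0⊕0⊕0⊕0⊕1⊕1⊕1⊕0⊕1⊕1⊕0⊕0 = 0
p16 = XOR of data positions {17,18,19,20,21,22,23,24,25,26,27,28,29,30,31} = 0⊕0⊕1⊕1⊕1⊕1⊕0⊕1⊕1⊕1⊕0⊕1⊕1⊕0⊕0 = 1
Parity bits p1,p2,p4,p8,p16 = 10001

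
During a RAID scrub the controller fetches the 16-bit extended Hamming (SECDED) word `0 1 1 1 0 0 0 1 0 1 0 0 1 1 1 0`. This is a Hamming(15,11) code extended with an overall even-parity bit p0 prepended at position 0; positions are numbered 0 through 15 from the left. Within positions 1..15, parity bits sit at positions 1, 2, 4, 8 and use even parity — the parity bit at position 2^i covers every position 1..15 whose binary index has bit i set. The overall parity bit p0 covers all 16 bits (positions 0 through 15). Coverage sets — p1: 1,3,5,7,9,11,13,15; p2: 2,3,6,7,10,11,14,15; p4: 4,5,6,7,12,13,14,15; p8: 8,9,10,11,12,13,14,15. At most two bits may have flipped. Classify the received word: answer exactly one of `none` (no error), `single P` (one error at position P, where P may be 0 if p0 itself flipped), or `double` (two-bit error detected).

double

s1: b1⊕b3⊕b5⊕b7⊕b9⊕b11⊕b13⊕b15 = 1⊕1⊕0⊕1⊕1⊕0⊕1⊕0 = 1
s2: b2⊕b3⊕b6⊕b7⊕b10⊕b11⊕b14⊕b15 = 1⊕1⊕0⊕1⊕0⊕0⊕1⊕0 = 0
s4: b4⊕b5⊕b6⊕b7⊕b12⊕b13⊕b14⊕b15 = 0⊕0⊕0⊕1⊕1⊕1⊕1⊕0 = 0
s8: b8⊕b9⊕b10⊕b11⊕b12⊕b13⊕b14⊕b15 = 0⊕1⊕0⊕0⊕1⊕1⊕1⊕0 = 0
Syndrome (s8...s1) = 0001 → position 1.
Overall parity (XOR of all 16 bits, including p0): 0⊕1⊕1⊕1⊕0⊕0⊕0⊕1⊕0⊕1⊕0⊕0⊕1⊕1⊕1⊕0 = 0
Overall=0, syndrome position=1 → double-bit error detected (uncorrectable).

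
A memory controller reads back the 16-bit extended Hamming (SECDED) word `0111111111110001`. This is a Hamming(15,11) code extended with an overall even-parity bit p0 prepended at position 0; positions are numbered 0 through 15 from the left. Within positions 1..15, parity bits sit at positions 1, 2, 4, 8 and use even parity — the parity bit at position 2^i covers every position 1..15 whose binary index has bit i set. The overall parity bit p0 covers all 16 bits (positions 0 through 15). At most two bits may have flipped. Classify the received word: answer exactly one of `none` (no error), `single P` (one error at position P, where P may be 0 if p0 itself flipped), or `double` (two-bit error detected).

double

s1: b1⊕b3⊕b5⊕b7⊕b9⊕b11⊕b13⊕b15 = 1⊕1⊕1⊕1⊕1⊕1⊕0⊕1 = 1
s2: b2⊕b3⊕b6⊕b7⊕b10⊕b11⊕b14⊕b15 = 1⊕1⊕1⊕1⊕1⊕1⊕0⊕1 = 1
s4: b4⊕b5⊕b6⊕b7⊕b12⊕b13⊕b14⊕b15 = 1⊕1⊕1⊕1⊕0⊕0⊕0⊕1 = 1
s8: b8⊕b9⊕b10⊕b11⊕b12⊕b13⊕b14⊕b15 = 1⊕1⊕1⊕1⊕0⊕0⊕0⊕1 = 1
Syndrome (s8...s1) = 1111 → position 15.
Overall parity (XOR of all 16 bits, including p0): 0⊕1⊕1⊕1⊕1⊕1⊕1⊕1⊕1⊕1⊕1⊕1⊕0⊕0⊕0⊕1 = 0
Overall=0, syndrome position=15 → double-bit error detected (uncorrectable).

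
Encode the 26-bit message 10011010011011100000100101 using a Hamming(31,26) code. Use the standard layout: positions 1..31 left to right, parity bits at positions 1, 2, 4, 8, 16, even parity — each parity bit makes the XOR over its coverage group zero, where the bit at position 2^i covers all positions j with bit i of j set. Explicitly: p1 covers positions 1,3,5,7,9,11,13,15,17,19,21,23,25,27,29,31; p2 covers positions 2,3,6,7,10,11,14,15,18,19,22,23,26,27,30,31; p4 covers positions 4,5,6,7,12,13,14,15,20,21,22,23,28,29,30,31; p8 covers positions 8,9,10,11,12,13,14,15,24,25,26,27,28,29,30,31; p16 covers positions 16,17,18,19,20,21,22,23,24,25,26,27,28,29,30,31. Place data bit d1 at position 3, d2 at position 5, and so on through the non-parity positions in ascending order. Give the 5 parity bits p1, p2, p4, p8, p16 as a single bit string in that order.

01010

Place data bits at non-power-of-two positions: b3=1, b5=0, b6=0, b7=1, b9=1, b10=0, b11=1, b12=0, b13=0, b14=1, b15=1, b17=0, b18=1, b19=1, b20=1, b21=0, b22=0, b23=0, b24=0, b25=0, b26=1, b27=0, b28=0, b29=1, b30=0, b31=1.
p1 = XOR of data positions {3,5,7,9,11,13,15,17,19,21,23,25,27,29,31} = 1⊕0⊕1⊕1⊕1⊕0⊕1⊕0⊕1⊕0⊕0⊕0⊕0⊕1⊕1 = 0
p2 = XOR of data positions {3,6,7,10,11,14,15,18,19,22,23,26,27,30,31} = 1⊕0⊕1⊕0⊕1⊕1⊕1⊕1⊕1⊕0⊕0⊕1⊕0⊕0⊕1 = 1
p4 = XOR of data positions {5,6,7,12,13,14,15,20,21,22,23,28,29,30,31} = 0⊕0⊕1⊕0⊕0⊕1⊕1⊕1⊕0⊕0⊕0⊕0⊕1⊕0⊕1 = 0
p8 = XOR of data positions {9,10,11,12,13,14,15,24,25,26,27,28,29,30,31} = 1⊕0⊕1⊕0⊕0⊕1⊕1⊕0⊕0⊕1⊕0⊕0⊕1⊕0⊕1 = 1
p16 = XOR of data positions {17,18,19,20,21,22,23,24,25,26,27,28,29,30,31} = 0⊕1⊕1⊕1⊕0⊕0⊕0⊕0⊕0⊕1⊕0⊕0⊕1⊕0⊕1 = 0
Parity bits p1,p2,p4,p8,p16 = 01010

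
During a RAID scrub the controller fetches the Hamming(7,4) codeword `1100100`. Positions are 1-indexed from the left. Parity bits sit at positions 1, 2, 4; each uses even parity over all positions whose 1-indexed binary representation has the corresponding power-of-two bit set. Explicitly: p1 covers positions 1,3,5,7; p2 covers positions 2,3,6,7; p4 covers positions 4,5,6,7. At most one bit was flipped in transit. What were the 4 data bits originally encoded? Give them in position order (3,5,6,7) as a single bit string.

s1: b1⊕b3⊕b5⊕b7 = 1⊕0⊕1⊕0 = 0
s2: b2⊕b3⊕b6⊕b7 = 1⊕0⊕0⊕0 = 1
s4: b4⊕b5⊕b6⊕b7 = 0⊕1⊕0⊕0 = 1
Syndrome (s4...s1) = 110 → position 6.
Flip bit 6: corrected codeword = 1100110
Data bits at positions 3,5,6,7: 0110

0110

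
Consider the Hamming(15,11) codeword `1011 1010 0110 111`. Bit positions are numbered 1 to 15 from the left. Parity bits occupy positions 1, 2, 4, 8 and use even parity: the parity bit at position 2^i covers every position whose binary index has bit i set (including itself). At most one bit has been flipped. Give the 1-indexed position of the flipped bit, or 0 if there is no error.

s1: b1⊕b3⊕b5⊕b7⊕b9⊕b11⊕b13⊕b15 = 1⊕1⊕1⊕1⊕0⊕1⊕1⊕1 = 1
s2: b2⊕b3⊕b6⊕b7⊕b10⊕b11⊕b14⊕b15 = 0⊕1⊕0⊕1⊕1⊕1⊕1⊕1 = 0
s4: b4⊕b5⊕b6⊕b7⊕b12⊕b13⊕b14⊕b15 = 1⊕1⊕0⊕1⊕0⊕1⊕1⊕1 = 0
s8: b8⊕b9⊕b10⊕b11⊕b12⊕b13⊕b14⊕b15 = 0⊕0⊕1⊕1⊕0⊕1⊕1⊕1 = 1
Syndrome (s8...s1) = 1001 → position 9.

9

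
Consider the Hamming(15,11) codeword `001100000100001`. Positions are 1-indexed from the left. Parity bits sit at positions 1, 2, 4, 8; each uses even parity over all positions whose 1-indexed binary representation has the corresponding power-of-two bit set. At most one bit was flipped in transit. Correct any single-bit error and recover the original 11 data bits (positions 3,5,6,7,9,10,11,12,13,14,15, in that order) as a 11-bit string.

s1: b1⊕b3⊕b5⊕b7⊕b9⊕b11⊕b13⊕b15 = 0⊕1⊕0⊕0⊕0⊕0⊕0⊕1 = 0
s2: b2⊕b3⊕b6⊕b7⊕b10⊕b11⊕b14⊕b15 = 0⊕1⊕0⊕0⊕1⊕0⊕0⊕1 = 1
s4: b4⊕b5⊕b6⊕b7⊕b12⊕b13⊕b14⊕b15 = 1⊕0⊕0⊕0⊕0⊕0⊕0⊕1 = 0
s8: b8⊕b9⊕b10⊕b11⊕b12⊕b13⊕b14⊕b15 = 0⊕0⊕1⊕0⊕0⊕0⊕0⊕1 = 0
Syndrome (s8...s1) = 0010 → position 2.
Flip bit 2: corrected codeword = 011100000100001
Data bits at positions 3,5,6,7,9,10,11,12,13,14,15: 10000100001

10000100001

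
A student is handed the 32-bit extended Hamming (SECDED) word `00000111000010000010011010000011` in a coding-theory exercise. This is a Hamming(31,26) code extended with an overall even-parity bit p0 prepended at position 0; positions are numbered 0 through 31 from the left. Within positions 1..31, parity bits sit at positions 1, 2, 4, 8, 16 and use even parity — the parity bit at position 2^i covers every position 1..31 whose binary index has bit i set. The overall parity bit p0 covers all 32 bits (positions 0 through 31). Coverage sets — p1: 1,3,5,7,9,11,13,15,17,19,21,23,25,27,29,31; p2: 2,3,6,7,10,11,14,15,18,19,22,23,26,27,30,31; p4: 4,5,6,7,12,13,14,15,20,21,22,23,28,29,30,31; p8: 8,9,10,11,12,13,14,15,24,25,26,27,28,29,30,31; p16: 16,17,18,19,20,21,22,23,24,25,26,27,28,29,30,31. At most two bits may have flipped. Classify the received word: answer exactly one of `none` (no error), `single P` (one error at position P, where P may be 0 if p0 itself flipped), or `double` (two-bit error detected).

none

s1: b1⊕b3⊕b5⊕b7⊕b9⊕b11⊕b13⊕b15⊕b17⊕b19⊕b21⊕b23⊕b25⊕b27⊕b29⊕b31 = 0⊕0⊕1⊕1⊕0⊕0⊕0⊕0⊕0⊕0⊕1⊕0⊕0⊕0⊕0⊕1 = 0
s2: b2⊕b3⊕b6⊕b7⊕b10⊕b11⊕b14⊕b15⊕b18⊕b19⊕b22⊕b23⊕b26⊕b27⊕b30⊕b31 = 0⊕0⊕1⊕1⊕0⊕0⊕0⊕0⊕1⊕0⊕1⊕0⊕0⊕0⊕1⊕1 = 0
s4: b4⊕b5⊕b6⊕b7⊕b12⊕b13⊕b14⊕b15⊕b20⊕b21⊕b22⊕b23⊕b28⊕b29⊕b30⊕b31 = 0⊕1⊕1⊕1⊕1⊕0⊕0⊕0⊕0⊕1⊕1⊕0⊕0⊕0⊕1⊕1 = 0
s8: b8⊕b9⊕b10⊕b11⊕b12⊕b13⊕b14⊕b15⊕b24⊕b25⊕b26⊕b27⊕b28⊕b29⊕b30⊕b31 = 0⊕0⊕0⊕0⊕1⊕0⊕0⊕0⊕1⊕0⊕0⊕0⊕0⊕0⊕1⊕1 = 0
s16: b16⊕b17⊕b18⊕b19⊕b20⊕b21⊕b22⊕b23⊕b24⊕b25⊕b26⊕b27⊕b28⊕b29⊕b30⊕b31 = 0⊕0⊕1⊕0⊕0⊕1⊕1⊕0⊕1⊕0⊕0⊕0⊕0⊕0⊕1⊕1 = 0
Syndrome (s16...s1) = 00000 → position 0 (no error).
Overall parity (XOR of all 32 bits, including p0): 0⊕0⊕0⊕0⊕0⊕1⊕1⊕1⊕0⊕0⊕0⊕0⊕1⊕0⊕0⊕0⊕0⊕0⊕1⊕0⊕0⊕1⊕1⊕0⊕1⊕0⊕0⊕0⊕0⊕0⊕1⊕1 = 0
Overall=0, syndrome position=0 → no error.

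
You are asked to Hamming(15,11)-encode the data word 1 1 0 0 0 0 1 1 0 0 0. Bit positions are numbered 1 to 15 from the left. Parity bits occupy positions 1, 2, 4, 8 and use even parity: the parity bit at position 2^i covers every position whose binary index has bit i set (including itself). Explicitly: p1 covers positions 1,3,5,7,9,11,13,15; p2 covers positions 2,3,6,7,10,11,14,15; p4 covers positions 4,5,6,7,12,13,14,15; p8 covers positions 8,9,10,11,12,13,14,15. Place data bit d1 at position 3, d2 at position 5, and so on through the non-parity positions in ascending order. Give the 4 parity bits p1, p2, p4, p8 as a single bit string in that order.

1000

Place data bits at non-power-of-two positions: b3=1, b5=1, b6=0, b7=0, b9=0, b10=0, b11=1, b12=1, b13=0, b14=0, b15=0.
p1 = XOR of data positions {3,5,7,9,11,13,15} = 1⊕1⊕0⊕0⊕1⊕0⊕0 = 1
p2 = XOR of data positions {3,6,7,10,11,14,15} = 1⊕0⊕0⊕0⊕1⊕0⊕0 = 0
p4 = XOR of data positions {5,6,7,12,13,14,15} = 1⊕0⊕0⊕1⊕0⊕0⊕0 = 0
p8 = XOR of data positions {9,10,11,12,13,14,15} = 0⊕0⊕1⊕1⊕0⊕0⊕0 = 0
Parity bits p1,p2,p4,p8 = 1000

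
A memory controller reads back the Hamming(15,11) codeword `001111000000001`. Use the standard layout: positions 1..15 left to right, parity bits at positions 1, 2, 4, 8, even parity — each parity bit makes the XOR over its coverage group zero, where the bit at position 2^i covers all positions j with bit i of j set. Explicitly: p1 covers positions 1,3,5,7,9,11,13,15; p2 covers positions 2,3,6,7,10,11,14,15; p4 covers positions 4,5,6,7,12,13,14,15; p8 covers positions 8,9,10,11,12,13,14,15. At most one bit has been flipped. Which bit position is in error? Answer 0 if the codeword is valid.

s1: b1⊕b3⊕b5⊕b7⊕b9⊕b11⊕b13⊕b15 = 0⊕1⊕1⊕0⊕0⊕0⊕0⊕1 = 1
s2: b2⊕b3⊕b6⊕b7⊕b10⊕b11⊕b14⊕b15 = 0⊕1⊕1⊕0⊕0⊕0⊕0⊕1 = 1
s4: b4⊕b5⊕b6⊕b7⊕b12⊕b13⊕b14⊕b15 = 1⊕1⊕1⊕0⊕0⊕0⊕0⊕1 = 0
s8: b8⊕b9⊕b10⊕b11⊕b12⊕b13⊕b14⊕b15 = 0⊕0⊕0⊕0⊕0⊕0⊕0⊕1 = 1
Syndrome (s8...s1) = 1011 → position 11.

11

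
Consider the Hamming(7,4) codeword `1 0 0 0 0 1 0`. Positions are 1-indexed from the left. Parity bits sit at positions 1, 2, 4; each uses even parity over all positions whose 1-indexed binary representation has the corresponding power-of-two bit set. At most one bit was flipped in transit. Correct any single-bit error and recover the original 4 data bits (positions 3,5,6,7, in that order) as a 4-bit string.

s1: b1⊕b3⊕b5⊕b7 = 1⊕0⊕0⊕0 = 1
s2: b2⊕b3⊕b6⊕b7 = 0⊕0⊕1⊕0 = 1
s4: b4⊕b5⊕b6⊕b7 = 0⊕0⊕1⊕0 = 1
Syndrome (s4...s1) = 111 → position 7.
Flip bit 7: corrected codeword = 1000011
Data bits at positions 3,5,6,7: 0011

0011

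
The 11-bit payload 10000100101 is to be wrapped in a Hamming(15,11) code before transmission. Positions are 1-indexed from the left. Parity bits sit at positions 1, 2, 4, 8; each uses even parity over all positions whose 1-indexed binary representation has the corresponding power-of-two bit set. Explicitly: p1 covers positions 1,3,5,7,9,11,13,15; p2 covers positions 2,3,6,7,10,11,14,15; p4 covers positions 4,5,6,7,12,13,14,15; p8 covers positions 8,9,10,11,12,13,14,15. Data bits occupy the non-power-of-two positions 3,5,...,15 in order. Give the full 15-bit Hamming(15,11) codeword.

111000010100101

Place data bits at non-power-of-two positions: b3=1, b5=0, b6=0, b7=0, b9=0, b10=1, b11=0, b12=0, b13=1, b14=0, b15=1.
p1 = XOR of data positions {3,5,7,9,11,13,15} = 1⊕0⊕0⊕0⊕0⊕1⊕1 = 1
p2 = XOR of data positions {3,6,7,10,11,14,15} = 1⊕0⊕0⊕1⊕0⊕0⊕1 = 1
p4 = XOR of data positions {5,6,7,12,13,14,15} = 0⊕0⊕0⊕0⊕1⊕0⊕1 = 0
p8 = XOR of data positions {9,10,11,12,13,14,15} = 0⊕1⊕0⊕0⊕1⊕0⊕1 = 1
Codeword b1..b15 = 111000010100101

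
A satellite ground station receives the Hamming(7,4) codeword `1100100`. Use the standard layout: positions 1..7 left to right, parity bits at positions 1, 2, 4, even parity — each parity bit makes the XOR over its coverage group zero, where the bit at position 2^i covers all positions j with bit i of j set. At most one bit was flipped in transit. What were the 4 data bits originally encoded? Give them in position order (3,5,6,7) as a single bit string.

0110

s1: b1⊕b3⊕b5⊕b7 = 1⊕0⊕1⊕0 = 0
s2: b2⊕b3⊕b6⊕b7 = 1⊕0⊕0⊕0 = 1
s4: b4⊕b5⊕b6⊕b7 = 0⊕1⊕0⊕0 = 1
Syndrome (s4...s1) = 110 → position 6.
Flip bit 6: corrected codeword = 1100110
Data bits at positions 3,5,6,7: 0110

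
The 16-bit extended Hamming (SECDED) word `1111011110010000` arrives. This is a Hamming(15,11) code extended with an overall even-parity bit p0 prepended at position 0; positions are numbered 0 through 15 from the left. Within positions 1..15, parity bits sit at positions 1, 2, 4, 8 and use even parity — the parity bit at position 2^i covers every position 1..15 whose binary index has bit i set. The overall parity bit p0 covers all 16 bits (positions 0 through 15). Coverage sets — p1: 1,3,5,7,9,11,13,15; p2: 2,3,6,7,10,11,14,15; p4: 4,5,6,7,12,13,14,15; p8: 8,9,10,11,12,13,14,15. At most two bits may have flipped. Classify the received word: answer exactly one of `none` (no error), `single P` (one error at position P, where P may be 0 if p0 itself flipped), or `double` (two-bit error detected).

single 7

s1: b1⊕b3⊕b5⊕b7⊕b9⊕b11⊕b13⊕b15 = 1⊕1⊕1⊕1⊕0⊕1⊕0⊕0 = 1
s2: b2⊕b3⊕b6⊕b7⊕b10⊕b11⊕b14⊕b15 = 1⊕1⊕1⊕1⊕0⊕1⊕0⊕0 = 1
s4: b4⊕b5⊕b6⊕b7⊕b12⊕b13⊕b14⊕b15 = 0⊕1⊕1⊕1⊕0⊕0⊕0⊕0 = 1
s8: b8⊕b9⊕b10⊕b11⊕b12⊕b13⊕b14⊕b15 = 1⊕0⊕0⊕1⊕0⊕0⊕0⊕0 = 0
Syndrome (s8...s1) = 0111 → position 7.
Overall parity (XOR of all 16 bits, including p0): 1⊕1⊕1⊕1⊕0⊕1⊕1⊕1⊕1⊕0⊕0⊕1⊕0⊕0⊕0⊕0 = 1
Overall=1, syndrome position=7 → single-bit error at position 7.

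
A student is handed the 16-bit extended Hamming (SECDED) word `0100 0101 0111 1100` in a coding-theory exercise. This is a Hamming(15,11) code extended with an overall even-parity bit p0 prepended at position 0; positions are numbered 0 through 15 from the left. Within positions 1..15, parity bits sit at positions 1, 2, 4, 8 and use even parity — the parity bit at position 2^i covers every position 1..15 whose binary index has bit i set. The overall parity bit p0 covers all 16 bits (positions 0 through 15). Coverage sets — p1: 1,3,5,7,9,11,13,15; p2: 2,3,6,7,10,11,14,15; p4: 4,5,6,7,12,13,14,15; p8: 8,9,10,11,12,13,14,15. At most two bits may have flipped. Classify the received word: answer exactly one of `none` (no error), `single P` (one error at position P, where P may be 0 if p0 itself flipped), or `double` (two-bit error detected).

double

s1: b1⊕b3⊕b5⊕b7⊕b9⊕b11⊕b13⊕b15 = 1⊕0⊕1⊕1⊕1⊕1⊕1⊕0 = 0
s2: b2⊕b3⊕b6⊕b7⊕b10⊕b11⊕b14⊕b15 = 0⊕0⊕0⊕1⊕1⊕1⊕0⊕0 = 1
s4: b4⊕b5⊕b6⊕b7⊕b12⊕b13⊕b14⊕b15 = 0⊕1⊕0⊕1⊕1⊕1⊕0⊕0 = 0
s8: b8⊕b9⊕b10⊕b11⊕b12⊕b13⊕b14⊕b15 = 0⊕1⊕1⊕1⊕1⊕1⊕0⊕0 = 1
Syndrome (s8...s1) = 1010 → position 10.
Overall parity (XOR of all 16 bits, including p0): 0⊕1⊕0⊕0⊕0⊕1⊕0⊕1⊕0⊕1⊕1⊕1⊕1⊕1⊕0⊕0 = 0
Overall=0, syndrome position=10 → double-bit error detected (uncorrectable).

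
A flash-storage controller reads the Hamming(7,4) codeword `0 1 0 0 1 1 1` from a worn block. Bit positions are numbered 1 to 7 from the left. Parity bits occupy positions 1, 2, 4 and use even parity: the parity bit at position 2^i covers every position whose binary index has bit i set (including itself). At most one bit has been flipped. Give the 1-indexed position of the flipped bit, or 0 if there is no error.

s1: b1⊕b3⊕b5⊕b7 = 0⊕0⊕1⊕1 = 0
s2: b2⊕b3⊕b6⊕b7 = 1⊕0⊕1⊕1 = 1
s4: b4⊕b5⊕b6⊕b7 = 0⊕1⊕1⊕1 = 1
Syndrome (s4...s1) = 110 → position 6.

6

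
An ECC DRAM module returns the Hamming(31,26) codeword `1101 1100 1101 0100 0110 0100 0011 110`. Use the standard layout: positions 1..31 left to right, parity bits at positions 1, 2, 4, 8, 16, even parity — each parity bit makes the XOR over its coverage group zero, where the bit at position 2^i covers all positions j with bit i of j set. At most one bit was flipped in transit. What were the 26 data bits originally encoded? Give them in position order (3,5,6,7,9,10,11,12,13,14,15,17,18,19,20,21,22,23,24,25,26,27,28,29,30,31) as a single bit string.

01101101010011000000011110

s1: b1⊕b3⊕b5⊕b7⊕b9⊕b11⊕b13⊕b15⊕b17⊕b19⊕b21⊕b23⊕b25⊕b27⊕b29⊕b31 = 1⊕0⊕1⊕0⊕1⊕0⊕0⊕0⊕0⊕1⊕0⊕0⊕0⊕1⊕1⊕0 = 0
s2: b2⊕b3⊕b6⊕b7⊕b10⊕b11⊕b14⊕b15⊕b18⊕b19⊕b22⊕b23⊕b26⊕b27⊕b30⊕b31 = 1⊕0⊕1⊕0⊕1⊕0⊕1⊕0⊕1⊕1⊕1⊕0⊕0⊕1⊕1⊕0 = 1
s4: b4⊕b5⊕b6⊕b7⊕b12⊕b13⊕b14⊕b15⊕b20⊕b21⊕b22⊕b23⊕b28⊕b29⊕b30⊕b31 = 1⊕1⊕1⊕0⊕1⊕0⊕1⊕0⊕0⊕0⊕1⊕0⊕1⊕1⊕1⊕0 = 1
s8: b8⊕b9⊕b10⊕b11⊕b12⊕b13⊕b14⊕b15⊕b24⊕b25⊕b26⊕b27⊕b28⊕b29⊕b30⊕b31 = 0⊕1⊕1⊕0⊕1⊕0⊕1⊕0⊕0⊕0⊕0⊕1⊕1⊕1⊕1⊕0 = 0
s16: b16⊕b17⊕b18⊕b19⊕b20⊕b21⊕b22⊕b23⊕b24⊕b25⊕b26⊕b27⊕b28⊕b29⊕b30⊕b31 = 0⊕0⊕1⊕1⊕0⊕0⊕1⊕0⊕0⊕0⊕0⊕1⊕1⊕1⊕1⊕0 = 1
Syndrome (s16...s1) = 10110 → position 22.
Flip bit 22: corrected codeword = 1101110011010100011000000011110
Data bits at positions 3,5,6,7,9,10,11,12,13,14,15,17,18,19,20,21,22,23,24,25,26,27,28,29,30,31: 01101101010011000000011110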